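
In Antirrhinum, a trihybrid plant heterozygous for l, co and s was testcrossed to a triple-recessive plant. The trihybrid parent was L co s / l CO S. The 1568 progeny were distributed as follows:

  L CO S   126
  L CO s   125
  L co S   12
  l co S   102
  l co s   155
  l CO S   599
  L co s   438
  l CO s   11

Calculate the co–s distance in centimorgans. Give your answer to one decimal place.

15.9 centimorgans

The two rarest classes, L co S and l CO s, are the double crossovers. Comparing them with the parentals, only the s allele has switched, so s is the middle locus and the order is co – s – l.
Crossovers in the co–s interval produce the single-crossover classes L CO s and l co S (125 + 102 = 227) plus the double crossovers (23).
RF(co–s) = (227 + 23) / 1568 = 250/1568 = 0.1594 → 15.9 centimorgans.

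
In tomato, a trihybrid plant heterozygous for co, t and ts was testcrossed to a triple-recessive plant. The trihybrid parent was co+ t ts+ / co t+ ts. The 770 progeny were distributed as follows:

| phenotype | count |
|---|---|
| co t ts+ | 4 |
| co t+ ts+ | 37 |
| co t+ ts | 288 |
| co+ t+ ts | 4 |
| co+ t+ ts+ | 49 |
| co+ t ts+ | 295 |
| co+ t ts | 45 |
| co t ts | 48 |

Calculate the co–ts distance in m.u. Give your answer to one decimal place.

The two rarest classes, co t ts+ and co+ t+ ts, are the double crossovers. Comparing them with the parentals, only the co allele has switched, so co is the middle locus and the order is t – co – ts.
Crossovers in the co–ts interval produce the single-crossover classes co+ t ts and co t+ ts+ (45 + 37 = 82) plus the double crossovers (8).
RF(co–ts) = (82 + 8) / 770 = 90/770 = 0.1169 → 11.7 m.u.

11.7 m.u.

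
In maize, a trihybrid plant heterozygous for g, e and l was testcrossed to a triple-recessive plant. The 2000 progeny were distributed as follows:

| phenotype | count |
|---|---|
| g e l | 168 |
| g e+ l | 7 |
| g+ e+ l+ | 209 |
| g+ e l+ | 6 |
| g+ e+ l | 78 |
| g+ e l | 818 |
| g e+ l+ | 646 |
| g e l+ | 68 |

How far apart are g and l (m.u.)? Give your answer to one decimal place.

The two most frequent reciprocal classes, g+ e l and g e+ l+, are the parental types, so the F1 was g+ e l / g e+ l+.
The two rarest classes, g+ e l+ and g e+ l, are the double crossovers. Comparing them with the parentals, only the l allele has switched, so l is the middle locus and the order is e – l – g.
Crossovers in the l–g interval produce the single-crossover classes g e l and g+ e+ l+ (168 + 209 = 377) plus the double crossovers (13).
RF(l–g) = (377 + 13) / 2000 = 390/2000 = 0.1950 → 19.5 m.u.

19.5 m.u.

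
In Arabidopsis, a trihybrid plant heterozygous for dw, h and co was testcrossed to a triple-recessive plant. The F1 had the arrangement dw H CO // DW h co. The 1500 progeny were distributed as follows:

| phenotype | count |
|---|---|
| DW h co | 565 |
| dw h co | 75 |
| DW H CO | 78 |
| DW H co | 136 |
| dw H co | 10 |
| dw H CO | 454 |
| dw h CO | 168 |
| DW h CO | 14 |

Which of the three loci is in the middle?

co

The two rarest classes, dw H co and DW h CO, are the double crossovers. Comparing them with the parentals, only the co allele has switched, so co is the middle locus and the order is h – co – dw.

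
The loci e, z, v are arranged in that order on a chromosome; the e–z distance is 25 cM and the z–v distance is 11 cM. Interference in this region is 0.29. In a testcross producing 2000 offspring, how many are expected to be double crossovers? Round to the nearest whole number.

Map distances give recombination frequencies of 0.250 and 0.110 for the two intervals.
With interference 0.29 (so coincidence = 0.71), expected double-crossover frequency = 0.250 × 0.110 × 0.71 = 0.01953.
Expected number = 0.01953 × 2000 = 39.05 ≈ 39.

39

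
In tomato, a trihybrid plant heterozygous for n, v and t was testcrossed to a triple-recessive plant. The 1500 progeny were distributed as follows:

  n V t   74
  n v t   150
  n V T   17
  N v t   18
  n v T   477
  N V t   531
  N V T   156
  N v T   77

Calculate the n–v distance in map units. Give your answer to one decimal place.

The two most frequent reciprocal classes, n v T and N V t, are the parental types, so the F1 was n v T / N V t.
The two rarest classes, n V T and N v t, are the double crossovers. Comparing them with the parentals, only the v allele has switched, so v is the middle locus and the order is t – v – n.
Crossovers in the v–n interval produce the single-crossover classes N v T and n V t (77 + 74 = 151) plus the double crossovers (35).
RF(v–n) = (151 + 35) / 1500 = 186/1500 = 0.1240 → 12.4 map units.

12.4 map units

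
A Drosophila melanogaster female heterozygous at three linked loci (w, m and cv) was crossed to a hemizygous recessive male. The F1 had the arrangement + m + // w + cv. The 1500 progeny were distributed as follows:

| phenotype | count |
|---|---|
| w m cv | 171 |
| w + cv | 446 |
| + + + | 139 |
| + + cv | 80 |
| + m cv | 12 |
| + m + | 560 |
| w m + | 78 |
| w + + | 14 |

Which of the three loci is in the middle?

cv

The two rarest classes, + m cv and w + +, are the double crossovers. Comparing them with the parentals, only the cv allele has switched, so cv is the middle locus and the order is m – cv – w.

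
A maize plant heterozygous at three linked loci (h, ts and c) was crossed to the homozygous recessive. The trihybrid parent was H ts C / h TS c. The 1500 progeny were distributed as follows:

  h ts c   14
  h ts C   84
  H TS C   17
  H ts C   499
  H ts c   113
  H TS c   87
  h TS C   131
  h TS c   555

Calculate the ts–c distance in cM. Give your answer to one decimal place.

18.3 cM

The two rarest classes, H TS C and h ts c, are the double crossovers. Comparing them with the parentals, only the ts allele has switched, so ts is the middle locus and the order is c – ts – h.
Crossovers in the c–ts interval produce the single-crossover classes H ts c and h TS C (113 + 131 = 244) plus the double crossovers (31).
RF(c–ts) = (244 + 31) / 1500 = 275/1500 = 0.1833 → 18.3 cM.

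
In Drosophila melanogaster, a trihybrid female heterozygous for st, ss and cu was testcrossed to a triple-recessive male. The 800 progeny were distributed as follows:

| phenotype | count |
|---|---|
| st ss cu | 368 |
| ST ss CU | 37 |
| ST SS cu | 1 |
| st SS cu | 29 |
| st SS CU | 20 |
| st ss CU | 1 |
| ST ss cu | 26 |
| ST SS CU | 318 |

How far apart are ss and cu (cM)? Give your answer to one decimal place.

The two most frequent reciprocal classes, ST SS CU and st ss cu, are the parental types, so the F1 was ST SS CU / st ss cu.
The two rarest classes, ST SS cu and st ss CU, are the double crossovers. Comparing them with the parentals, only the cu allele has switched, so cu is the middle locus and the order is ss – cu – st.
Crossovers in the ss–cu interval produce the single-crossover classes ST ss CU and st SS cu (37 + 29 = 66) plus the double crossovers (2).
RF(ss–cu) = (66 + 2) / 800 = 68/800 = 0.0850 → 8.5 cM.

8.5 cM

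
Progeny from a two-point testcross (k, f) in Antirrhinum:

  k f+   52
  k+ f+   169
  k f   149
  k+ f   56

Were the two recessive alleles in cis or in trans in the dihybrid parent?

The two most frequent classes are k+ f+ (169) and k f (149); these are the parental (non-recombinant) types.
So the F1 carried k+ f+ on one chromosome and k f on the other — the recessive alleles are on the same chromosome (cis / coupling).

cis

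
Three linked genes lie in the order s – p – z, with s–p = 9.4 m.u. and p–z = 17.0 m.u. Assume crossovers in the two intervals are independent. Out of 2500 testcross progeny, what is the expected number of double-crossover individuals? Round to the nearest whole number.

40

Map distances give recombination frequencies of 0.094 and 0.170 for the two intervals.
With no interference, expected double-crossover frequency = 0.094 × 0.170 = 0.01598.
Expected number = 0.01598 × 2500 = 39.95 ≈ 40.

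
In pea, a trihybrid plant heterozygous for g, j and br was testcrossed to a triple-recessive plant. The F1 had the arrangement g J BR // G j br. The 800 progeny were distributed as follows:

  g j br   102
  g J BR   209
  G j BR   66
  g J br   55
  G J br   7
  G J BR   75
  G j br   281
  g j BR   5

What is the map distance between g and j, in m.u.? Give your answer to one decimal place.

23.6 m.u.

The two rarest classes, g j BR and G J br, are the double crossovers. Comparing them with the parentals, only the j allele has switched, so j is the middle locus and the order is g – j – br.
Crossovers in the g–j interval produce the single-crossover classes G J BR and g j br (75 + 102 = 177) plus the double crossovers (12).
RF(g–j) = (177 + 12) / 800 = 189/800 = 0.2362 → 23.6 m.u.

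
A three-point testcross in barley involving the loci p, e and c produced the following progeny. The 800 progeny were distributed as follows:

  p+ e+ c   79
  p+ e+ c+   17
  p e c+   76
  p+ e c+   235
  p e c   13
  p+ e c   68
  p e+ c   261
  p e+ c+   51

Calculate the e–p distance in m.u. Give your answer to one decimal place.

23.1 m.u.

The two most frequent reciprocal classes, p+ e c+ and p e+ c, are the parental types, so the F1 was p+ e c+ / p e+ c.
The two rarest classes, p+ e+ c+ and p e c, are the double crossovers. Comparing them with the parentals, only the e allele has switched, so e is the middle locus and the order is c – e – p.
Crossovers in the e–p interval produce the single-crossover classes p e c+ and p+ e+ c (76 + 79 = 155) plus the double crossovers (30).
RF(e–p) = (155 + 30) / 800 = 185/800 = 0.2313 → 23.1 m.u.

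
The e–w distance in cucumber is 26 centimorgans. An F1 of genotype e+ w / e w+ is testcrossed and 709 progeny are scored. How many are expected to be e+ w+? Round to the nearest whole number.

A map distance of 26 centimorgans corresponds to a recombination frequency of 0.260.
The F1 is e+ w / e w+, so e+ w+ is a recombinant gamete class with expected frequency r/2 = 0.260/2 = 0.1300.
Expected number = 0.1300 × 709 = 92.17 ≈ 92.

92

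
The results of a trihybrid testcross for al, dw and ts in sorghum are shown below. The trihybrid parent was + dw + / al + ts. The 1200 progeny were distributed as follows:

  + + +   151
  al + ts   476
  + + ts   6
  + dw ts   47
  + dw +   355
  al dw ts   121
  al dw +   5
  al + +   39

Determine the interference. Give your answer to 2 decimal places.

0.52

The two rarest classes, al dw + and + + ts, are the double crossovers. Comparing them with the parentals, only the al allele has switched, so al is the middle locus and the order is ts – al – dw.
ts–al: (86 + 11)/1200 = 0.0808; al–dw: (272 + 11)/1200 = 0.2358.
Expected DCO frequency = 0.0808 × 0.2358 ≈ 0.01905; observed = 11/1200 ≈ 0.00917.
Coefficient of coincidence = 0.00917/0.01905 ≈ 0.48; interference = 1 − 0.48 = 0.52.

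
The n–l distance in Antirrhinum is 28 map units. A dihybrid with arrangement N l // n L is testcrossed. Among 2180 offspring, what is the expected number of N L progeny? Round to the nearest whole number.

A map distance of 28 map units corresponds to a recombination frequency of 0.280.
The F1 is N l / n L, so N L is a recombinant gamete class with expected frequency r/2 = 0.280/2 = 0.1400.
Expected number = 0.1400 × 2180 = 305.20 ≈ 305.

305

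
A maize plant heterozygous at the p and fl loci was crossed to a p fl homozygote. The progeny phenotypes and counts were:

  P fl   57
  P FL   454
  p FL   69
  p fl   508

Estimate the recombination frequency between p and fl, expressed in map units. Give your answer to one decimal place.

11.6 map units

The two most frequent classes, P FL (454) and p fl (508), are the parental types, so the F1 was P FL / p fl.
The recombinant classes are P fl and p FL: 57 + 69 = 126.
Recombination frequency = 126/1088 = 0.1158 ≈ 11.6%, i.e. 11.6 map units.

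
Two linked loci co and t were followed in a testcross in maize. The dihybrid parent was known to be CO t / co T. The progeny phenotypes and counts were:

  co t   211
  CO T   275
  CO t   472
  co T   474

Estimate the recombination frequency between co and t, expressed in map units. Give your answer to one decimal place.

The recombinant classes are CO T and co t: 275 + 211 = 486.
Recombination frequency = 486/1432 = 0.3394 ≈ 33.9%, i.e. 33.9 map units.

33.9 map units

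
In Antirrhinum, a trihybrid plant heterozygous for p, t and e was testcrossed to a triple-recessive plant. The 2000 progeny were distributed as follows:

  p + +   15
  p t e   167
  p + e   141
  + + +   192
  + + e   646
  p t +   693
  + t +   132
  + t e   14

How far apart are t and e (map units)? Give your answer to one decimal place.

19.4 map units

The two most frequent reciprocal classes, p t + and + + e, are the parental types, so the F1 was p t + / + + e.
The two rarest classes, p + + and + t e, are the double crossovers. Comparing them with the parentals, only the t allele has switched, so t is the middle locus and the order is e – t – p.
Crossovers in the e–t interval produce the single-crossover classes p t e and + + + (167 + 192 = 359) plus the double crossovers (29).
RF(e–t) = (359 + 29) / 2000 = 388/2000 = 0.1940 → 19.4 map units.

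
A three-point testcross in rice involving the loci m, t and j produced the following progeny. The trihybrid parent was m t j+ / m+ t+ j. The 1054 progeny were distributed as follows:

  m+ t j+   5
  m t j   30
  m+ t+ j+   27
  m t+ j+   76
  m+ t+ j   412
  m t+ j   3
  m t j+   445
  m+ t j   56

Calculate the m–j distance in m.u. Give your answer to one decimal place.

6.2 m.u.

The two rarest classes, m+ t j+ and m t+ j, are the double crossovers. Comparing them with the parentals, only the m allele has switched, so m is the middle locus and the order is j – m – t.
Crossovers in the j–m interval produce the single-crossover classes m t j and m+ t+ j+ (30 + 27 = 57) plus the double crossovers (8).
RF(j–m) = (57 + 8) / 1054 = 65/1054 = 0.0617 → 6.2 m.u.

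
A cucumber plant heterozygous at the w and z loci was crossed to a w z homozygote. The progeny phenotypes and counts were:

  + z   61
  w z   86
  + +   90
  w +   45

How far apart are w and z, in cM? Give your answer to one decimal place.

The two most frequent classes, + + (90) and w z (86), are the parental types, so the F1 was + + / w z.
The recombinant classes are + z and w +: 61 + 45 = 106.
Recombination frequency = 106/282 = 0.3759 ≈ 37.6%, i.e. 37.6 cM.

37.6 cM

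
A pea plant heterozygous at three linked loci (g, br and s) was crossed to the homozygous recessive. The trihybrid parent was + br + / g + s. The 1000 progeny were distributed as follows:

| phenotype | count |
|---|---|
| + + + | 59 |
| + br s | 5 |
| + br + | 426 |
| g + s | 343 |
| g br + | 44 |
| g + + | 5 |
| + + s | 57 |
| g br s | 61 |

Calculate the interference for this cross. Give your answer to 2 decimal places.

The two rarest classes, + br s and g + +, are the double crossovers. Comparing them with the parentals, only the s allele has switched, so s is the middle locus and the order is br – s – g.
br–s: (120 + 10)/1000 = 0.1300; s–g: (101 + 10)/1000 = 0.1110.
Expected DCO frequency = 0.1300 × 0.1110 ≈ 0.01443; observed = 10/1000 ≈ 0.01000.
Coefficient of coincidence = 0.01000/0.01443 ≈ 0.69; interference = 1 − 0.69 = 0.31.

0.31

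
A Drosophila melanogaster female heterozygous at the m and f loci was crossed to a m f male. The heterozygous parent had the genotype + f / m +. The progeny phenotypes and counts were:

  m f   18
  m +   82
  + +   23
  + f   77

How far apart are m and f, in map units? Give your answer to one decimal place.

20.5 map units

The recombinant classes are + + and m f: 23 + 18 = 41.
Recombination frequency = 41/200 = 0.2050 ≈ 20.5%, i.e. 20.5 map units.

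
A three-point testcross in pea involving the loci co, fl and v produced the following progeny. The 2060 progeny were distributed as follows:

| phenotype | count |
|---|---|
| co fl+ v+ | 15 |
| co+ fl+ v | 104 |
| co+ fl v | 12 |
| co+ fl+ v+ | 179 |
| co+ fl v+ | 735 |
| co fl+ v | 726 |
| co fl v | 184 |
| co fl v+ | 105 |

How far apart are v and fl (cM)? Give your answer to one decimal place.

18.9 cM

The two most frequent reciprocal classes, co fl+ v and co+ fl v+, are the parental types, so the F1 was co fl+ v / co+ fl v+.
The two rarest classes, co fl+ v+ and co+ fl v, are the double crossovers. Comparing them with the parentals, only the v allele has switched, so v is the middle locus and the order is fl – v – co.
Crossovers in the fl–v interval produce the single-crossover classes co fl v and co+ fl+ v+ (184 + 179 = 363) plus the double crossovers (27).
RF(fl–v) = (363 + 27) / 2060 = 390/2060 = 0.1893 → 18.9 cM.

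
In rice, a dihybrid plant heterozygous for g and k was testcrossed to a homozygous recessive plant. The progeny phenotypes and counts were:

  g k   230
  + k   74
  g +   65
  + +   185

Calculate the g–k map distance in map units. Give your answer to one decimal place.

The two most frequent classes, + + (185) and g k (230), are the parental types, so the F1 was + + / g k.
The recombinant classes are + k and g +: 74 + 65 = 139.
Recombination frequency = 139/554 = 0.2509 ≈ 25.1%, i.e. 25.1 map units.

25.1 map units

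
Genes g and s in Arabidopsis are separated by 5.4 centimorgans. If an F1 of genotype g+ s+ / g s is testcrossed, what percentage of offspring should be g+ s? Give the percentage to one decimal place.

A map distance of 5.4 centimorgans corresponds to a recombination frequency of 0.054.
The F1 is g+ s+ / g s, so g+ s is a recombinant gamete class with expected frequency r/2 = 0.054/2 = 0.0270.
That is 0.0270 = 2.7% of the progeny.

2.7%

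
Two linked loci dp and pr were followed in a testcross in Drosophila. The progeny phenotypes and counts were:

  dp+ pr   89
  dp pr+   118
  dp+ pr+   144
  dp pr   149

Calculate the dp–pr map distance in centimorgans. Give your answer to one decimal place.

41.4 centimorgans

The two most frequent classes, dp+ pr+ (144) and dp pr (149), are the parental types, so the F1 was dp+ pr+ / dp pr.
The recombinant classes are dp+ pr and dp pr+: 89 + 118 = 207.
Recombination frequency = 207/500 = 0.4140 ≈ 41.4%, i.e. 41.4 centimorgans.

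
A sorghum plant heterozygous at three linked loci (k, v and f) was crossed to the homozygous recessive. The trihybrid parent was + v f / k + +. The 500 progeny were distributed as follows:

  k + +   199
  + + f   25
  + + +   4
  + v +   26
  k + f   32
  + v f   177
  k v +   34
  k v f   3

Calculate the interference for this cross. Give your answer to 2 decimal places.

0.18

The two rarest classes, k v f and + + +, are the double crossovers. Comparing them with the parentals, only the k allele has switched, so k is the middle locus and the order is f – k – v.
f–k: (58 + 7)/500 = 0.1300; k–v: (59 + 7)/500 = 0.1320.
Expected DCO frequency = 0.1300 × 0.1320 ≈ 0.01716; observed = 7/500 ≈ 0.01400.
Coefficient of coincidence = 0.01400/0.01716 ≈ 0.82; interference = 1 − 0.82 = 0.18.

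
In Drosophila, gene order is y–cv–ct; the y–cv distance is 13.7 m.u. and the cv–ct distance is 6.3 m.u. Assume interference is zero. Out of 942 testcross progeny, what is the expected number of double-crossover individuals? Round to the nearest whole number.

8

Map distances give recombination frequencies of 0.137 and 0.063 for the two intervals.
With no interference, expected double-crossover frequency = 0.137 × 0.063 = 0.00863.
Expected number = 0.00863 × 942 = 8.13 ≈ 8.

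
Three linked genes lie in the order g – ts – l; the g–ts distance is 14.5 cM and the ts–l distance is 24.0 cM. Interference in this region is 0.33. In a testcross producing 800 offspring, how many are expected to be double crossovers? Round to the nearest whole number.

Map distances give recombination frequencies of 0.145 and 0.240 for the two intervals.
With interference 0.33 (so coincidence = 0.67), expected double-crossover frequency = 0.145 × 0.240 × 0.67 = 0.02332.
Expected number = 0.02332 × 800 = 18.65 ≈ 19.

19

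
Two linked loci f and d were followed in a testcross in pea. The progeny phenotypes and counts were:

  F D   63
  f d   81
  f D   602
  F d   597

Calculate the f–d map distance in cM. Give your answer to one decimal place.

10.7 cM

The two most frequent classes, F d (597) and f D (602), are the parental types, so the F1 was F d / f D.
The recombinant classes are F D and f d: 63 + 81 = 144.
Recombination frequency = 144/1343 = 0.1072 ≈ 10.7%, i.e. 10.7 cM.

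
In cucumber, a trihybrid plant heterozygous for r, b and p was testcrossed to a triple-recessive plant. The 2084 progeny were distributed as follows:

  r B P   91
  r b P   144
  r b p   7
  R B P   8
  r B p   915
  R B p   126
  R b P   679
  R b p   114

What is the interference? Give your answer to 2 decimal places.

The two most frequent reciprocal classes, R b P and r B p, are the parental types, so the F1 was R b P / r B p.
The two rarest classes, R B P and r b p, are the double crossovers. Comparing them with the parentals, only the b allele has switched, so b is the middle locus and the order is p – b – r.
p–b: (205 + 15)/2084 = 0.1056; b–r: (270 + 15)/2084 = 0.1368.
Expected DCO frequency = 0.1056 × 0.1368 ≈ 0.01445; observed = 15/2084 ≈ 0.00720.
Coefficient of coincidence = 0.00720/0.01445 ≈ 0.50; interference = 1 − 0.50 = 0.50.

0.50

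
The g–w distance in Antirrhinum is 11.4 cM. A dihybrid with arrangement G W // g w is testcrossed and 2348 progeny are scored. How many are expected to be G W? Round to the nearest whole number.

1040

A map distance of 11.4 cM corresponds to a recombination frequency of 0.114.
The F1 is G W / g w, so G W is a parental gamete class with expected frequency (1 − r)/2 = 0.886/2 = 0.4430.
Expected number = 0.4430 × 2348 = 1040.16 ≈ 1040.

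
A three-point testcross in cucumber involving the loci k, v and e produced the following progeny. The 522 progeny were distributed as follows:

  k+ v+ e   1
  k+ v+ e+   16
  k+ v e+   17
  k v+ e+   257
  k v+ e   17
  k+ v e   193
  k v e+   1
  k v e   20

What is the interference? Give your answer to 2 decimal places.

The two most frequent reciprocal classes, k+ v e and k v+ e+, are the parental types, so the F1 was k+ v e / k v+ e+.
The two rarest classes, k+ v+ e and k v e+, are the double crossovers. Comparing them with the parentals, only the v allele has switched, so v is the middle locus and the order is e – v – k.
e–v: (34 + 2)/522 = 0.0690; v–k: (36 + 2)/522 = 0.0728.
Expected DCO frequency = 0.0690 × 0.0728 ≈ 0.00502; observed = 2/522 ≈ 0.00383.
Coefficient of coincidence = 0.00383/0.00502 ≈ 0.76; interference = 1 − 0.76 = 0.24.

0.24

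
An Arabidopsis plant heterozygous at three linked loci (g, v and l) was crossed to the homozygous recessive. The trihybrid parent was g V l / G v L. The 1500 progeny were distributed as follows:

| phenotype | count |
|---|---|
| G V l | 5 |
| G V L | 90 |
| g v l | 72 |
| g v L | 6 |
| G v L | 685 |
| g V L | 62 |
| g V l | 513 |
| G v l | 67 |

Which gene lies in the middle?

g

The two rarest classes, G V l and g v L, are the double crossovers. Comparing them with the parentals, only the g allele has switched, so g is the middle locus and the order is v – g – l.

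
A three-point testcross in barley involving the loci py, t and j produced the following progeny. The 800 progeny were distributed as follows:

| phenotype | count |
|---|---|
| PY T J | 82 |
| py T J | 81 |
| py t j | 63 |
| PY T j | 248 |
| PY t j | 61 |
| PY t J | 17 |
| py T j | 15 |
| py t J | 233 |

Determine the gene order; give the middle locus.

The two most frequent reciprocal classes, PY T j and py t J, are the parental types, so the F1 was PY T j / py t J.
The two rarest classes, py T j and PY t J, are the double crossovers. Comparing them with the parentals, only the py allele has switched, so py is the middle locus and the order is j – py – t.

py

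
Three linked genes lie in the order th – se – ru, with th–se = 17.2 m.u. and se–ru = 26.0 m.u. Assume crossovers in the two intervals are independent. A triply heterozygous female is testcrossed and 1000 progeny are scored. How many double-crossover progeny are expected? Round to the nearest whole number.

45

Map distances give recombination frequencies of 0.172 and 0.260 for the two intervals.
With no interference, expected double-crossover frequency = 0.172 × 0.260 = 0.04472.
Expected number = 0.04472 × 1000 = 44.72 ≈ 45.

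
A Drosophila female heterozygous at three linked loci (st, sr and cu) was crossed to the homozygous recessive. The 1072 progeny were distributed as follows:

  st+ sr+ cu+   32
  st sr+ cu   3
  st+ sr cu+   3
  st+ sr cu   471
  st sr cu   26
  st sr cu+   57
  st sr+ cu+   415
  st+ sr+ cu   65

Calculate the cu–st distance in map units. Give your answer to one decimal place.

6.0 map units

The two most frequent reciprocal classes, st sr+ cu+ and st+ sr cu, are the parental types, so the F1 was st sr+ cu+ / st+ sr cu.
The two rarest classes, st sr+ cu and st+ sr cu+, are the double crossovers. Comparing them with the parentals, only the cu allele has switched, so cu is the middle locus and the order is st – cu – sr.
Crossovers in the st–cu interval produce the single-crossover classes st+ sr+ cu+ and st sr cu (32 + 26 = 58) plus the double crossovers (6).
RF(st–cu) = (58 + 6) / 1072 = 64/1072 = 0.0597 → 6.0 map units.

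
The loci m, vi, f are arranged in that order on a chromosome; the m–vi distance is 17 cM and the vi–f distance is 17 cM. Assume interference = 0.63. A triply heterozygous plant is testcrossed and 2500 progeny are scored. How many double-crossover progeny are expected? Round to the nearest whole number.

27

Map distances give recombination frequencies of 0.170 and 0.170 for the two intervals.
With interference 0.63 (so coincidence = 0.37), expected double-crossover frequency = 0.170 × 0.170 × 0.37 = 0.01069.
Expected number = 0.01069 × 2500 = 26.73 ≈ 27.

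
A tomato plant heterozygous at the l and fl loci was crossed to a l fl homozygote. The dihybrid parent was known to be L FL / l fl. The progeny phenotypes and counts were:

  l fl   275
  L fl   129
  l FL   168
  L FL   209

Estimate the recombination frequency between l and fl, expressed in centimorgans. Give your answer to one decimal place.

38.0 centimorgans

The recombinant classes are L fl and l FL: 129 + 168 = 297.
Recombination frequency = 297/781 = 0.3803 ≈ 38.0%, i.e. 38.0 centimorgans.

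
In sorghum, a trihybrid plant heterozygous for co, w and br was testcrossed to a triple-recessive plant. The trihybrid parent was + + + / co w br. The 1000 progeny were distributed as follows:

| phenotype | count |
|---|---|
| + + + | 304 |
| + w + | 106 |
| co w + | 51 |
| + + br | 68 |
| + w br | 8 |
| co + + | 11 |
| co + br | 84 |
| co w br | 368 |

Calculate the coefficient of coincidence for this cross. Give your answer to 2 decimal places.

The two rarest classes, co + + and + w br, are the double crossovers. Comparing them with the parentals, only the co allele has switched, so co is the middle locus and the order is br – co – w.
br–co: (119 + 19)/1000 = 0.1380; co–w: (190 + 19)/1000 = 0.2090.
Expected DCO frequency = 0.1380 × 0.2090 ≈ 0.02884; observed = 19/1000 ≈ 0.01900.
Coefficient of coincidence = 0.01900/0.02884 ≈ 0.66.

0.66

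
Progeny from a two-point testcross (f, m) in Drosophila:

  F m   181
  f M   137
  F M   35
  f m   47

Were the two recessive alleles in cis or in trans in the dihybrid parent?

trans

The two most frequent classes are F m (181) and f M (137); these are the parental (non-recombinant) types.
So the F1 carried F m on one chromosome and f M on the other — the recessive alleles are on opposite chromosomes (trans / repulsion).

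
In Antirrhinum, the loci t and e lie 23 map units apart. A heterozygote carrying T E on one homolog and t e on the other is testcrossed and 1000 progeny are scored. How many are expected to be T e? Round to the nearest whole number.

A map distance of 23 map units corresponds to a recombination frequency of 0.230.
The F1 is T E / t e, so T e is a recombinant gamete class with expected frequency r/2 = 0.230/2 = 0.1150.
Expected number = 0.1150 × 1000 = 115.00 ≈ 115.

115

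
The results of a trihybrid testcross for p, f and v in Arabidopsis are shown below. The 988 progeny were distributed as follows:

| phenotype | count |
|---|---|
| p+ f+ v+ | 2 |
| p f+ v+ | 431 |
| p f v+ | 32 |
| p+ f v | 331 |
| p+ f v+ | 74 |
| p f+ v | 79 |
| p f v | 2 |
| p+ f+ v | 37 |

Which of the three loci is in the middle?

p

The two most frequent reciprocal classes, p+ f v and p f+ v+, are the parental types, so the F1 was p+ f v / p f+ v+.
The two rarest classes, p f v and p+ f+ v+, are the double crossovers. Comparing them with the parentals, only the p allele has switched, so p is the middle locus and the order is v – p – f.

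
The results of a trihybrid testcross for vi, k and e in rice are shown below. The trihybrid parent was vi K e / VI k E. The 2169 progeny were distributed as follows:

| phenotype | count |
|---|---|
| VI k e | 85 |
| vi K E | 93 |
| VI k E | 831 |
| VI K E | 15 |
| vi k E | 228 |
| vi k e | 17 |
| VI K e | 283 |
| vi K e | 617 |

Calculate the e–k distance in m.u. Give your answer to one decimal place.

The two rarest classes, vi k e and VI K E, are the double crossovers. Comparing them with the parentals, only the k allele has switched, so k is the middle locus and the order is vi – k – e.
Crossovers in the k–e interval produce the single-crossover classes vi K E and VI k e (93 + 85 = 178) plus the double crossovers (32).
RF(k–e) = (178 + 32) / 2169 = 210/2169 = 0.0968 → 9.7 m.u.

9.7 m.u.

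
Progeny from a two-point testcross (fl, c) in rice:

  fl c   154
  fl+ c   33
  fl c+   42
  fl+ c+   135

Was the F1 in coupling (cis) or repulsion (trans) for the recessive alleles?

cis

The two most frequent classes are fl+ c+ (135) and fl c (154); these are the parental (non-recombinant) types.
So the F1 carried fl+ c+ on one chromosome and fl c on the other — the recessive alleles are on the same chromosome (cis / coupling).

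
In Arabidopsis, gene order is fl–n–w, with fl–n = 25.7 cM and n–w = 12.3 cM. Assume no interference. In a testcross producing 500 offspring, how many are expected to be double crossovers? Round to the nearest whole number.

Map distances give recombination frequencies of 0.257 and 0.123 for the two intervals.
With no interference, expected double-crossover frequency = 0.257 × 0.123 = 0.03161.
Expected number = 0.03161 × 500 = 15.81 ≈ 16.

16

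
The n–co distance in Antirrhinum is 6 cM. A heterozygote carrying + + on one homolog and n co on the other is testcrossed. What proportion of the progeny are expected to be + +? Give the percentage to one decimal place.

47.0%

A map distance of 6 cM corresponds to a recombination frequency of 0.060.
The F1 is + + / n co, so + + is a parental gamete class with expected frequency (1 − r)/2 = 0.940/2 = 0.4700.
That is 0.4700 = 47.0% of the progeny.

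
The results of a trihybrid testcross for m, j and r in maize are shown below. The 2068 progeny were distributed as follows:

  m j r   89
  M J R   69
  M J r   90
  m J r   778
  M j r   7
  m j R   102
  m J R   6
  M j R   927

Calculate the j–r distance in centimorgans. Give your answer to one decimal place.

The two most frequent reciprocal classes, M j R and m J r, are the parental types, so the F1 was M j R / m J r.
The two rarest classes, M j r and m J R, are the double crossovers. Comparing them with the parentals, only the r allele has switched, so r is the middle locus and the order is j – r – m.
Crossovers in the j–r interval produce the single-crossover classes M J R and m j r (69 + 89 = 158) plus the double crossovers (13).
RF(j–r) = (158 + 13) / 2068 = 171/2068 = 0.0827 → 8.3 centimorgans.

8.3 centimorgans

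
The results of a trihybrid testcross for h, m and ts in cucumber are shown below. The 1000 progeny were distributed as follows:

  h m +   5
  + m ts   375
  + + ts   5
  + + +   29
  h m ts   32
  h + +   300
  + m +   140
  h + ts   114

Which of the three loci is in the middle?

m

The two most frequent reciprocal classes, + m ts and h + +, are the parental types, so the F1 was + m ts / h + +.
The two rarest classes, + + ts and h m +, are the double crossovers. Comparing them with the parentals, only the m allele has switched, so m is the middle locus and the order is ts – m – h.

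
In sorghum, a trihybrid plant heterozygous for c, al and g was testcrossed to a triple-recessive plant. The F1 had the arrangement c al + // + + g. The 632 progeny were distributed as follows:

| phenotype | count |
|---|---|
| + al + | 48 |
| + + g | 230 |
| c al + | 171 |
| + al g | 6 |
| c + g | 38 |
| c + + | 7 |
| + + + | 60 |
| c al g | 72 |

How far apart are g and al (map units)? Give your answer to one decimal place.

The two rarest classes, c + + and + al g, are the double crossovers. Comparing them with the parentals, only the al allele has switched, so al is the middle locus and the order is c – al – g.
Crossovers in the al–g interval produce the single-crossover classes c al g and + + + (72 + 60 = 132) plus the double crossovers (13).
RF(al–g) = (132 + 13) / 632 = 145/632 = 0.2294 → 22.9 map units.

22.9 map units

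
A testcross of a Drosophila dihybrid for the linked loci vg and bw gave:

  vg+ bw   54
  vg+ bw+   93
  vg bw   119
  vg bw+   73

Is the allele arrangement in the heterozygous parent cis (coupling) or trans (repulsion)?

cis

The two most frequent classes are vg+ bw+ (93) and vg bw (119); these are the parental (non-recombinant) types.
So the F1 carried vg+ bw+ on one chromosome and vg bw on the other — the recessive alleles are on the same chromosome (cis / coupling).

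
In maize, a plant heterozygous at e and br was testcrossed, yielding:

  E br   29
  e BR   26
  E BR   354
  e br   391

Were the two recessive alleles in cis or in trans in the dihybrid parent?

The two most frequent classes are E BR (354) and e br (391); these are the parental (non-recombinant) types.
So the F1 carried E BR on one chromosome and e br on the other — the recessive alleles are on the same chromosome (cis / coupling).

cis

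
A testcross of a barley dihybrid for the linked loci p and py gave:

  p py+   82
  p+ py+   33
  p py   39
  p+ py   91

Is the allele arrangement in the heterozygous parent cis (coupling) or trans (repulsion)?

The two most frequent classes are p+ py (91) and p py+ (82); these are the parental (non-recombinant) types.
So the F1 carried p+ py on one chromosome and p py+ on the other — the recessive alleles are on opposite chromosomes (trans / repulsion).

trans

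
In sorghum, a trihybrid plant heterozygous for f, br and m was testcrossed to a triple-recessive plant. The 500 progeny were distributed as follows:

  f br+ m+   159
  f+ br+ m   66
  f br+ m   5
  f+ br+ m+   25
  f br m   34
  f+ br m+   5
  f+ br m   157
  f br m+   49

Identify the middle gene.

m

The two most frequent reciprocal classes, f+ br m and f br+ m+, are the parental types, so the F1 was f+ br m / f br+ m+.
The two rarest classes, f+ br m+ and f br+ m, are the double crossovers. Comparing them with the parentals, only the m allele has switched, so m is the middle locus and the order is f – m – br.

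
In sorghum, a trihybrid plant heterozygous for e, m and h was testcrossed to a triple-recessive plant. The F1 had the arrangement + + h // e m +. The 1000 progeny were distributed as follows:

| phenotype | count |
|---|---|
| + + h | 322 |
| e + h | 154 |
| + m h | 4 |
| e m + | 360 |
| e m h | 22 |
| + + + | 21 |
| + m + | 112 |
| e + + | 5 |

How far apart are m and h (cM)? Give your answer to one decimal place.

5.2 cM

The two rarest classes, + m h and e + +, are the double crossovers. Comparing them with the parentals, only the m allele has switched, so m is the middle locus and the order is e – m – h.
Crossovers in the m–h interval produce the single-crossover classes + + + and e m h (21 + 22 = 43) plus the double crossovers (9).
RF(m–h) = (43 + 9) / 1000 = 52/1000 = 0.0520 → 5.2 cM.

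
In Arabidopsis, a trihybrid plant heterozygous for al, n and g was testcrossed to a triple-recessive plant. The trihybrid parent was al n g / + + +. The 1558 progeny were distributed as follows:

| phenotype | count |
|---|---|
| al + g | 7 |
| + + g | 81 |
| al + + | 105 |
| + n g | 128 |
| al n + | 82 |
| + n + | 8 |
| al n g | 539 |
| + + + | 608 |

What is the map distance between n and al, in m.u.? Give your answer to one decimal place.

15.9 m.u.

The two rarest classes, al + g and + n +, are the double crossovers. Comparing them with the parentals, only the n allele has switched, so n is the middle locus and the order is al – n – g.
Crossovers in the al–n interval produce the single-crossover classes + n g and al + + (128 + 105 = 233) plus the double crossovers (15).
RF(al–n) = (233 + 15) / 1558 = 248/1558 = 0.1592 → 15.9 m.u.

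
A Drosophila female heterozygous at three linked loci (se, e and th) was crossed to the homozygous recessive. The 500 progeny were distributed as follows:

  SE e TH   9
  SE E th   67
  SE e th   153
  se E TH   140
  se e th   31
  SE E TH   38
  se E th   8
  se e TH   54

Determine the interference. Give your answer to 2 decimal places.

0.28

The two most frequent reciprocal classes, se E TH and SE e th, are the parental types, so the F1 was se E TH / SE e th.
The two rarest classes, se E th and SE e TH, are the double crossovers. Comparing them with the parentals, only the th allele has switched, so th is the middle locus and the order is e – th – se.
e–th: (121 + 17)/500 = 0.2760; th–se: (69 + 17)/500 = 0.1720.
Expected DCO frequency = 0.2760 × 0.1720 ≈ 0.04747; observed = 17/500 ≈ 0.03400.
Coefficient of coincidence = 0.03400/0.04747 ≈ 0.72; interference = 1 − 0.72 = 0.28.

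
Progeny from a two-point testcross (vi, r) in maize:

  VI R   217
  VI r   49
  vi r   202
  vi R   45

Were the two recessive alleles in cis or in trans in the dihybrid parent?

cis

The two most frequent classes are VI R (217) and vi r (202); these are the parental (non-recombinant) types.
So the F1 carried VI R on one chromosome and vi r on the other — the recessive alleles are on the same chromosome (cis / coupling).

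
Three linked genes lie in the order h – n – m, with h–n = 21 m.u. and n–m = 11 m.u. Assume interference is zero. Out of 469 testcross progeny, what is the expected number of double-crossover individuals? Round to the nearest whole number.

Map distances give recombination frequencies of 0.210 and 0.110 for the two intervals.
With no interference, expected double-crossover frequency = 0.210 × 0.110 = 0.02310.
Expected number = 0.02310 × 469 = 10.83 ≈ 11.

11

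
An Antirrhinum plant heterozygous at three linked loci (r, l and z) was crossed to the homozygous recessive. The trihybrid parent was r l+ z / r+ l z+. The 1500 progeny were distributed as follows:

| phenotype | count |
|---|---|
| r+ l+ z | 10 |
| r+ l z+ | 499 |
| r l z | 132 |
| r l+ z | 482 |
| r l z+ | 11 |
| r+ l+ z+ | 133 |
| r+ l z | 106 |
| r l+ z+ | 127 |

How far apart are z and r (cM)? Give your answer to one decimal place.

The two rarest classes, r+ l+ z and r l z+, are the double crossovers. Comparing them with the parentals, only the r allele has switched, so r is the middle locus and the order is z – r – l.
Crossovers in the z–r interval produce the single-crossover classes r l+ z+ and r+ l z (127 + 106 = 233) plus the double crossovers (21).
RF(z–r) = (233 + 21) / 1500 = 254/1500 = 0.1693 → 16.9 cM.

16.9 cM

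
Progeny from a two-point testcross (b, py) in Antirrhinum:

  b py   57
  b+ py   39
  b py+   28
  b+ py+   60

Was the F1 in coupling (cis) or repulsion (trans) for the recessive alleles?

cis

The two most frequent classes are b+ py+ (60) and b py (57); these are the parental (non-recombinant) types.
So the F1 carried b+ py+ on one chromosome and b py on the other — the recessive alleles are on the same chromosome (cis / coupling).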